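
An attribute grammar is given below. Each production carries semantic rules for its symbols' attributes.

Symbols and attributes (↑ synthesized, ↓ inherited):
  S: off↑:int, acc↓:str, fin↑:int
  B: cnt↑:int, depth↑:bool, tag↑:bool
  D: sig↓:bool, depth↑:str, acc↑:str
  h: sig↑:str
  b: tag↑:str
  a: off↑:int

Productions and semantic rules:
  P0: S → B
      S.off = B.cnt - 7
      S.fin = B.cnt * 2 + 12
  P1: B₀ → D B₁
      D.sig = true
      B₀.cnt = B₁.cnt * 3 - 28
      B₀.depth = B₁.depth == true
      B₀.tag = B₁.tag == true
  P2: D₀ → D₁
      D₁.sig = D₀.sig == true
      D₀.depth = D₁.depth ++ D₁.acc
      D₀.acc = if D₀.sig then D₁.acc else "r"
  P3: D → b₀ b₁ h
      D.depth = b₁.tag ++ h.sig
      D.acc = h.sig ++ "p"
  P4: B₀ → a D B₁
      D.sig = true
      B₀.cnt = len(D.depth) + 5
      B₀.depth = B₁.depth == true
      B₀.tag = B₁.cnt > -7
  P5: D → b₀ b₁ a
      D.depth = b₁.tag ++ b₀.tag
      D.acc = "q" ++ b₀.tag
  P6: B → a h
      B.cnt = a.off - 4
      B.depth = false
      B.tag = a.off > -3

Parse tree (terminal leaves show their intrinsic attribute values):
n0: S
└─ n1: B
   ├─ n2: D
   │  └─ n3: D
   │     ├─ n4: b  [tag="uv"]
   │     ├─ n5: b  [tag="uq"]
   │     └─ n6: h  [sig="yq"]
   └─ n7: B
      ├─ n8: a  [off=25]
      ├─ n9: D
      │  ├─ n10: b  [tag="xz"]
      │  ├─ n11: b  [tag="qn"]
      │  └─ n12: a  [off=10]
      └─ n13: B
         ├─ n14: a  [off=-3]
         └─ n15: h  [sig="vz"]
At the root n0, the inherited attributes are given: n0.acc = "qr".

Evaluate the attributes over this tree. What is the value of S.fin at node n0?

10

1. n0.acc = "qr"  [given at root]
2. n2.sig = true  [true]
3. n3.sig = true  [D₀.sig == true]
4. n4.tag = "uv"  [terminal]
5. n5.tag = "uq"  [terminal]
6. n6.sig = "yq"  [terminal]
7. n3.depth = "uqyq"  [b₁.tag ++ h.sig]
8. n3.acc = "yqp"  [h.sig ++ "p"]
9. n2.depth = "uqyqyqp"  [D₁.depth ++ D₁.acc]
10. n2.acc = "yqp"  [if D₀.sig then D₁.acc else "r"]
11. n8.off = 25  [terminal]
12. n9.sig = true  [true]
13. n10.tag = "xz"  [terminal]
14. n11.tag = "qn"  [terminal]
15. n12.off = 10  [terminal]
16. n9.depth = "qnxz"  [b₁.tag ++ b₀.tag]
17. n9.acc = "qxz"  ["q" ++ b₀.tag]
18. n14.off = -3  [terminal]
19. n15.sig = "vz"  [terminal]
20. n13.cnt = -7  [a.off - 4]
21. n13.depth = false  [false]
22. n13.tag = false  [a.off > -3]
23. n7.cnt = 9  [len(D.depth) + 5]
24. n7.depth = false  [B₁.depth == true]
25. n7.tag = false  [B₁.cnt > -7]
26. n1.cnt = -1  [B₁.cnt * 3 - 28]
27. n1.depth = false  [B₁.depth == true]
28. n1.tag = false  [B₁.tag == true]
29. n0.off = -8  [B.cnt - 7]
30. n0.fin = 10  [B.cnt * 2 + 12]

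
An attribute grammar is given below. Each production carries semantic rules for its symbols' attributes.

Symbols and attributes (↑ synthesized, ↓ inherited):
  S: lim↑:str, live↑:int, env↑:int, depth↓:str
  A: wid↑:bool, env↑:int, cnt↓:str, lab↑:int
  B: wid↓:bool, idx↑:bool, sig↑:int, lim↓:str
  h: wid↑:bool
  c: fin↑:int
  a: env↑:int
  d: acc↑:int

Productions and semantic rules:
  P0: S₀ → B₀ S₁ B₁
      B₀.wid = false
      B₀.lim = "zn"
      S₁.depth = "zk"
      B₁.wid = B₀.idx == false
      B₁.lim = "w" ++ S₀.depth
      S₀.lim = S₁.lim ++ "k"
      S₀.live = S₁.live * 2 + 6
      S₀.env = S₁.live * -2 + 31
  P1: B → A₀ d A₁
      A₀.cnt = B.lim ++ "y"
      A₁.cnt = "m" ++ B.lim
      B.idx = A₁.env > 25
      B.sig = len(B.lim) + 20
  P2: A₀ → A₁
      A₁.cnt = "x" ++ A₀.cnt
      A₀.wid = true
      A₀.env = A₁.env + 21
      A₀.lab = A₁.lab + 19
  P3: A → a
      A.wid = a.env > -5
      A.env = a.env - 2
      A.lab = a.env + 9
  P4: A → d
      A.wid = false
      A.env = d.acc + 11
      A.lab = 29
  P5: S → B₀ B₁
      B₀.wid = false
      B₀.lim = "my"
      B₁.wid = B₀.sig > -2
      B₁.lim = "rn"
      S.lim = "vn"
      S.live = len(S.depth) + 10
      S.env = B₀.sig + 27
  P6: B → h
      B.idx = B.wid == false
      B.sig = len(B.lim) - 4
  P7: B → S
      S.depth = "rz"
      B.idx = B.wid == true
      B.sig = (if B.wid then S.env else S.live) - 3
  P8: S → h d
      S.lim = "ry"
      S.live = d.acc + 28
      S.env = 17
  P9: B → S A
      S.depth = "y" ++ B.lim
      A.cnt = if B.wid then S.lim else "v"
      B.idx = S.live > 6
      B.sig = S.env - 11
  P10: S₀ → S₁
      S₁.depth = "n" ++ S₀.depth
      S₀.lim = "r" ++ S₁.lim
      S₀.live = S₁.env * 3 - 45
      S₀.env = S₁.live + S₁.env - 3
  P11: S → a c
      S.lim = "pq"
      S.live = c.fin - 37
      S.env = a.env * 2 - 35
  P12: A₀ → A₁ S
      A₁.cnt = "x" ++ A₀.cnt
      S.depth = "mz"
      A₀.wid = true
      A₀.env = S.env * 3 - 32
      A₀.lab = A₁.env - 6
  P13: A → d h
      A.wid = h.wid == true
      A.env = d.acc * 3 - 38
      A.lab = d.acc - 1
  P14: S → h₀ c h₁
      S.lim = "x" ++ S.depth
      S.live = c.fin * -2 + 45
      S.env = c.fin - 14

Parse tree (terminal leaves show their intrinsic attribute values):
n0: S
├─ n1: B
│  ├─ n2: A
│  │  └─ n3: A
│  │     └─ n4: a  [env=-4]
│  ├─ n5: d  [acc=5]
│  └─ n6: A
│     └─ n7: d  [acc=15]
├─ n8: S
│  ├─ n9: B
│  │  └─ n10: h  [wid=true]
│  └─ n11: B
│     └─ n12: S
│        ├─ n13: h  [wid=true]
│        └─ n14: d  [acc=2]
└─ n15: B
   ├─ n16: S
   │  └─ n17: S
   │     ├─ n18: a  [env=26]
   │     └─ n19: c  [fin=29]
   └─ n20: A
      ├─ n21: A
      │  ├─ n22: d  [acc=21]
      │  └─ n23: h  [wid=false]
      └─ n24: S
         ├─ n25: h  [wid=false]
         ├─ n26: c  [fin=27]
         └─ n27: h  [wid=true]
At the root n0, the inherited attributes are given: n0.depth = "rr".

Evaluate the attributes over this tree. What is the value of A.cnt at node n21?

1. n0.depth = "rr"  [given at root]
2. n1.wid = false  [false]
3. n1.lim = "zn"  ["zn"]
4. n2.cnt = "zny"  [B.lim ++ "y"]
5. n3.cnt = "xzny"  ["x" ++ A₀.cnt]
6. n4.env = -4  [terminal]
7. n3.wid = true  [a.env > -5]
8. n3.env = -6  [a.env - 2]
9. n3.lab = 5  [a.env + 9]
10. n2.wid = true  [true]
11. n2.env = 15  [A₁.env + 21]
12. n2.lab = 24  [A₁.lab + 19]
13. n5.acc = 5  [terminal]
14. n6.cnt = "mzn"  ["m" ++ B.lim]
15. n7.acc = 15  [terminal]
16. n6.wid = false  [false]
17. n6.env = 26  [d.acc + 11]
18. n6.lab = 29  [29]
19. n1.idx = true  [A₁.env > 25]
20. n1.sig = 22  [len(B.lim) + 20]
21. n8.depth = "zk"  ["zk"]
22. n9.wid = false  [false]
23. n9.lim = "my"  ["my"]
24. n10.wid = true  [terminal]
25. n9.idx = true  [B.wid == false]
26. n9.sig = -2  [len(B.lim) - 4]
27. n11.wid = false  [B₀.sig > -2]
28. n11.lim = "rn"  ["rn"]
29. n12.depth = "rz"  ["rz"]
30. n13.wid = true  [terminal]
31. n14.acc = 2  [terminal]
32. n12.lim = "ry"  ["ry"]
33. n12.live = 30  [d.acc + 28]
34. n12.env = 17  [17]
35. n11.idx = false  [B.wid == true]
36. n11.sig = 27  [(if B.wid then S.env else S.live) - 3]
37. n8.lim = "vn"  ["vn"]
38. n8.live = 12  [len(S.depth) + 10]
39. n8.env = 25  [B₀.sig + 27]
40. n15.wid = false  [B₀.idx == false]
41. n15.lim = "wrr"  ["w" ++ S₀.depth]
42. n16.depth = "ywrr"  ["y" ++ B.lim]
43. n17.depth = "nywrr"  ["n" ++ S₀.depth]
44. n18.env = 26  [terminal]
45. n19.fin = 29  [terminal]
46. n17.lim = "pq"  ["pq"]
47. n17.live = -8  [c.fin - 37]
48. n17.env = 17  [a.env * 2 - 35]
49. n16.lim = "rpq"  ["r" ++ S₁.lim]
50. n16.live = 6  [S₁.env * 3 - 45]
51. n16.env = 6  [S₁.live + S₁.env - 3]
52. n20.cnt = "v"  [if B.wid then S.lim else "v"]
53. n21.cnt = "xv"  ["x" ++ A₀.cnt]
54. n22.acc = 21  [terminal]
55. n23.wid = false  [terminal]
56. n21.wid = false  [h.wid == true]
57. n21.env = 25  [d.acc * 3 - 38]
58. n21.lab = 20  [d.acc - 1]
59. n24.depth = "mz"  ["mz"]
60. n25.wid = false  [terminal]
61. n26.fin = 27  [terminal]
62. n27.wid = true  [terminal]
63. n24.lim = "xmz"  ["x" ++ S.depth]
64. n24.live = -9  [c.fin * -2 + 45]
65. n24.env = 13  [c.fin - 14]
66. n20.wid = true  [true]
67. n20.env = 7  [S.env * 3 - 32]
68. n20.lab = 19  [A₁.env - 6]
69. n15.idx = false  [S.live > 6]
70. n15.sig = -5  [S.env - 11]
71. n0.lim = "vnk"  [S₁.lim ++ "k"]
72. n0.live = 30  [S₁.live * 2 + 6]
73. n0.env = 7  [S₁.live * -2 + 31]

"xv"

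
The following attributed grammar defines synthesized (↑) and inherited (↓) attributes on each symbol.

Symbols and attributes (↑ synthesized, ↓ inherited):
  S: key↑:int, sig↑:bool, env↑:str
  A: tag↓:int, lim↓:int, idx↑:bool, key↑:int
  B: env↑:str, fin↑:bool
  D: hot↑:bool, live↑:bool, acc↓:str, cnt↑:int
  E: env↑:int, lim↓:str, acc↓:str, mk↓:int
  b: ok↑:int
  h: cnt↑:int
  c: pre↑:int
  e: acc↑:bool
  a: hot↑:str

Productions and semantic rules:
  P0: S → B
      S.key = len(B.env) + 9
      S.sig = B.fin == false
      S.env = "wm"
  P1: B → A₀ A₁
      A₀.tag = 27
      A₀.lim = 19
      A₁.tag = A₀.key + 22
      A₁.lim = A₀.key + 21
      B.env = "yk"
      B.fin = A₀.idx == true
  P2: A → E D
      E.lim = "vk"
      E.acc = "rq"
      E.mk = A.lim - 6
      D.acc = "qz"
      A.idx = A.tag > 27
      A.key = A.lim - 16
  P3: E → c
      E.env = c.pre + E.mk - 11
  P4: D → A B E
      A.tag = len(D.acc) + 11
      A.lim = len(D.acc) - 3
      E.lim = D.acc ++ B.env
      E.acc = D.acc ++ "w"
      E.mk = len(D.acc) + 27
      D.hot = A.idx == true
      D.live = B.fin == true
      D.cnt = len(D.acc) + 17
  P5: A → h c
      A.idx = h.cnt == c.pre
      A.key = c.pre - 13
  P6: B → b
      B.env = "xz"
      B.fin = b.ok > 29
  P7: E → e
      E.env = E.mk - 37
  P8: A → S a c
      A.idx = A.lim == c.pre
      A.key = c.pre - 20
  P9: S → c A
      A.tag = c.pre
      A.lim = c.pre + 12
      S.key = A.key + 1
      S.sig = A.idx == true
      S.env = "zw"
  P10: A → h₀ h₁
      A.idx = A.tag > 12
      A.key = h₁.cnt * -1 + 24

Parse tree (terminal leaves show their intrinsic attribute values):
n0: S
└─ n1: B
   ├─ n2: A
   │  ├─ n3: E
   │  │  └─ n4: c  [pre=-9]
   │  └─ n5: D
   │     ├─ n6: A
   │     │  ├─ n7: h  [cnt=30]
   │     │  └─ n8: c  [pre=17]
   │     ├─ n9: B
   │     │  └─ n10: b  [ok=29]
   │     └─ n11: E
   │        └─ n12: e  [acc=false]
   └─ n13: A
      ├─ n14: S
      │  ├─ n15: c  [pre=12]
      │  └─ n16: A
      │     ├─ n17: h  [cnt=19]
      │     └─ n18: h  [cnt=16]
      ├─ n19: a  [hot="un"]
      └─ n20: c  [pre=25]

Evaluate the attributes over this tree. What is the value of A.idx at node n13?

1. n2.tag = 27  [27]
2. n2.lim = 19  [19]
3. n3.lim = "vk"  ["vk"]
4. n3.acc = "rq"  ["rq"]
5. n3.mk = 13  [A.lim - 6]
6. n4.pre = -9  [terminal]
7. n3.env = -7  [c.pre + E.mk - 11]
8. n5.acc = "qz"  ["qz"]
9. n6.tag = 13  [len(D.acc) + 11]
10. n6.lim = -1  [len(D.acc) - 3]
11. n7.cnt = 30  [terminal]
12. n8.pre = 17  [terminal]
13. n6.idx = false  [h.cnt == c.pre]
14. n6.key = 4  [c.pre - 13]
15. n10.ok = 29  [terminal]
16. n9.env = "xz"  ["xz"]
17. n9.fin = false  [b.ok > 29]
18. n11.lim = "qzxz"  [D.acc ++ B.env]
19. n11.acc = "qzw"  [D.acc ++ "w"]
20. n11.mk = 29  [len(D.acc) + 27]
21. n12.acc = false  [terminal]
22. n11.env = -8  [E.mk - 37]
23. n5.hot = false  [A.idx == true]
24. n5.live = false  [B.fin == true]
25. n5.cnt = 19  [len(D.acc) + 17]
26. n2.idx = false  [A.tag > 27]
27. n2.key = 3  [A.lim - 16]
28. n13.tag = 25  [A₀.key + 22]
29. n13.lim = 24  [A₀.key + 21]
30. n15.pre = 12  [terminal]
31. n16.tag = 12  [c.pre]
32. n16.lim = 24  [c.pre + 12]
33. n17.cnt = 19  [terminal]
34. n18.cnt = 16  [terminal]
35. n16.idx = false  [A.tag > 12]
36. n16.key = 8  [h₁.cnt * -1 + 24]
37. n14.key = 9  [A.key + 1]
38. n14.sig = false  [A.idx == true]
39. n14.env = "zw"  ["zw"]
40. n19.hot = "un"  [terminal]
41. n20.pre = 25  [terminal]
42. n13.idx = false  [A.lim == c.pre]
43. n13.key = 5  [c.pre - 20]
44. n1.env = "yk"  ["yk"]
45. n1.fin = false  [A₀.idx == true]
46. n0.key = 11  [len(B.env) + 9]
47. n0.sig = true  [B.fin == false]
48. n0.env = "wm"  ["wm"]

false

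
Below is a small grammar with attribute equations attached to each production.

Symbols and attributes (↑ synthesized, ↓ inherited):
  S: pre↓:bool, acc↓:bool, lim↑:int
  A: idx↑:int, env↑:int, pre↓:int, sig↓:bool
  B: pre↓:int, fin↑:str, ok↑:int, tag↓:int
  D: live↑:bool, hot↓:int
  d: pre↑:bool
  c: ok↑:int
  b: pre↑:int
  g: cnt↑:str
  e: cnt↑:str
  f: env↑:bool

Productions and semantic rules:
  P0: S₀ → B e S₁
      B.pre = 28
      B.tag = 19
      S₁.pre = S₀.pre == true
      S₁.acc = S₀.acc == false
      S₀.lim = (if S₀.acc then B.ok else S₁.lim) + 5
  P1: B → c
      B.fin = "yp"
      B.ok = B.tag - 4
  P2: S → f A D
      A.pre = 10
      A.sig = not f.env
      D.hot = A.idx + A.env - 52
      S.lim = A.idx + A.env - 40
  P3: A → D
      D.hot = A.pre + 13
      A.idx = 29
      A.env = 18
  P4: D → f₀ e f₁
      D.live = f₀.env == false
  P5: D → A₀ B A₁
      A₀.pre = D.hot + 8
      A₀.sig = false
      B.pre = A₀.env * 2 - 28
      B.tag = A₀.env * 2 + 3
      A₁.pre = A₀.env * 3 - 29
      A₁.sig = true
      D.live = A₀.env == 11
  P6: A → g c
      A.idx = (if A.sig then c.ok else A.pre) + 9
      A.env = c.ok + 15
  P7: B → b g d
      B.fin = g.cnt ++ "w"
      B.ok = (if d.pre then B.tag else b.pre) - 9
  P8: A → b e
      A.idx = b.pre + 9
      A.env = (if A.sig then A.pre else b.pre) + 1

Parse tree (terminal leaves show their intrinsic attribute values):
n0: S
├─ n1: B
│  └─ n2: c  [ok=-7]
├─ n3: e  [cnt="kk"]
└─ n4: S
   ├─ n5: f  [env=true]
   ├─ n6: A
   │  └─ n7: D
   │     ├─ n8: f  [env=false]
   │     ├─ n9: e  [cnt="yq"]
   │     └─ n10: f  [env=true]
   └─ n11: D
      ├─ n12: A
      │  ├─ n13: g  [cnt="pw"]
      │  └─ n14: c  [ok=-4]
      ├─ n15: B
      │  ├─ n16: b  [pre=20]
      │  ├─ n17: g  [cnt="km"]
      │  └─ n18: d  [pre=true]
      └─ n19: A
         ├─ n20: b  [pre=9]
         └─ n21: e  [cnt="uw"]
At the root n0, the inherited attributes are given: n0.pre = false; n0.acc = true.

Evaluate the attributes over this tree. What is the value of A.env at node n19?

1. n0.pre = false  [given at root]
2. n0.acc = true  [given at root]
3. n1.pre = 28  [28]
4. n1.tag = 19  [19]
5. n2.ok = -7  [terminal]
6. n1.fin = "yp"  ["yp"]
7. n1.ok = 15  [B.tag - 4]
8. n3.cnt = "kk"  [terminal]
9. n4.pre = false  [S₀.pre == true]
10. n4.acc = false  [S₀.acc == false]
11. n5.env = true  [terminal]
12. n6.pre = 10  [10]
13. n6.sig = false  [not f.env]
14. n7.hot = 23  [A.pre + 13]
15. n8.env = false  [terminal]
16. n9.cnt = "yq"  [terminal]
17. n10.env = true  [terminal]
18. n7.live = true  [f₀.env == false]
19. n6.idx = 29  [29]
20. n6.env = 18  [18]
21. n11.hot = -5  [A.idx + A.env - 52]
22. n12.pre = 3  [D.hot + 8]
23. n12.sig = false  [false]
24. n13.cnt = "pw"  [terminal]
25. n14.ok = -4  [terminal]
26. n12.idx = 12  [(if A.sig then c.ok else A.pre) + 9]
27. n12.env = 11  [c.ok + 15]
28. n15.pre = -6  [A₀.env * 2 - 28]
29. n15.tag = 25  [A₀.env * 2 + 3]
30. n16.pre = 20  [terminal]
31. n17.cnt = "km"  [terminal]
32. n18.pre = true  [terminal]
33. n15.fin = "kmw"  [g.cnt ++ "w"]
34. n15.ok = 16  [(if d.pre then B.tag else b.pre) - 9]
35. n19.pre = 4  [A₀.env * 3 - 29]
36. n19.sig = true  [true]
37. n20.pre = 9  [terminal]
38. n21.cnt = "uw"  [terminal]
39. n19.idx = 18  [b.pre + 9]
40. n19.env = 5  [(if A.sig then A.pre else b.pre) + 1]
41. n11.live = true  [A₀.env == 11]
42. n4.lim = 7  [A.idx + A.env - 40]
43. n0.lim = 20  [(if S₀.acc then B.ok else S₁.lim) + 5]

5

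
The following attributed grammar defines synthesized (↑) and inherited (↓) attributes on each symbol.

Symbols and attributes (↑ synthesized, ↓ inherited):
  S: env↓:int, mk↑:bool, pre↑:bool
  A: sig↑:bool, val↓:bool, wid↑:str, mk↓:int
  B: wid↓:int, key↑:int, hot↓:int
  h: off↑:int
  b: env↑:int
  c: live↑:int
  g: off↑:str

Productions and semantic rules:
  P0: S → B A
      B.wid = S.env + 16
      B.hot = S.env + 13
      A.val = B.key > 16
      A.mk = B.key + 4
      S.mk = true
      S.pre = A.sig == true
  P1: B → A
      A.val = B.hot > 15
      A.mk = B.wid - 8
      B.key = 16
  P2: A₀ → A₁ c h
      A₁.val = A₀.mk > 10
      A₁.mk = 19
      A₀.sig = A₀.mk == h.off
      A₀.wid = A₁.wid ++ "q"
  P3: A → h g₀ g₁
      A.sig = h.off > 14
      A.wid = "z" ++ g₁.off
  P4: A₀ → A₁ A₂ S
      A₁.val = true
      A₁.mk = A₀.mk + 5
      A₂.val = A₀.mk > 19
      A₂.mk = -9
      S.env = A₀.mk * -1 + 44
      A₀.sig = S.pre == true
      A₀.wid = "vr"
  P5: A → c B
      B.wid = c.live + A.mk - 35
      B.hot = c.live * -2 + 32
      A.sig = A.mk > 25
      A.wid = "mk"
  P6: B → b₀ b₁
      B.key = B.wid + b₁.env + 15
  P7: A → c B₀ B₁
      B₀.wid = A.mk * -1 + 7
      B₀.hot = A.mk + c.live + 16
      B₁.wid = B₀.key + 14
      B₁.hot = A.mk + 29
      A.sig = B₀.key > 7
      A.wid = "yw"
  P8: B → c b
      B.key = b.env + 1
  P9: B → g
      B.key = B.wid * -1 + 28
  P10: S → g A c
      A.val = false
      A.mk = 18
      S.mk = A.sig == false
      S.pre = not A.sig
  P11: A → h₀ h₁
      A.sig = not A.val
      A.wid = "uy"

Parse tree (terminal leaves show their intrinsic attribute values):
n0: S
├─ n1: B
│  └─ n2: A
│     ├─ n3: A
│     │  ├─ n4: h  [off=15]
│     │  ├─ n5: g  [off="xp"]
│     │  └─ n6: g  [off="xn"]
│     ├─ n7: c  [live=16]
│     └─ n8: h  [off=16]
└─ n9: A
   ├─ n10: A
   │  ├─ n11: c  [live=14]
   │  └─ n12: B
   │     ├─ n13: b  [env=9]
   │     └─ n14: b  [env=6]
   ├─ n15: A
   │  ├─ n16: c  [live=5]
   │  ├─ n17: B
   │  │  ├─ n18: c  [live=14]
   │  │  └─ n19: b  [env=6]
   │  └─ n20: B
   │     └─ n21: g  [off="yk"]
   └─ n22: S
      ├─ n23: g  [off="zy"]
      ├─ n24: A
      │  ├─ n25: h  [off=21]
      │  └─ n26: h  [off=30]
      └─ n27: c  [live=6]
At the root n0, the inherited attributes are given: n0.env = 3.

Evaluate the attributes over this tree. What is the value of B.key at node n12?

1. n0.env = 3  [given at root]
2. n1.wid = 19  [S.env + 16]
3. n1.hot = 16  [S.env + 13]
4. n2.val = true  [B.hot > 15]
5. n2.mk = 11  [B.wid - 8]
6. n3.val = true  [A₀.mk > 10]
7. n3.mk = 19  [19]
8. n4.off = 15  [terminal]
9. n5.off = "xp"  [terminal]
10. n6.off = "xn"  [terminal]
11. n3.sig = true  [h.off > 14]
12. n3.wid = "zxn"  ["z" ++ g₁.off]
13. n7.live = 16  [terminal]
14. n8.off = 16  [terminal]
15. n2.sig = false  [A₀.mk == h.off]
16. n2.wid = "zxnq"  [A₁.wid ++ "q"]
17. n1.key = 16  [16]
18. n9.val = false  [B.key > 16]
19. n9.mk = 20  [B.key + 4]
20. n10.val = true  [true]
21. n10.mk = 25  [A₀.mk + 5]
22. n11.live = 14  [terminal]
23. n12.wid = 4  [c.live + A.mk - 35]
24. n12.hot = 4  [c.live * -2 + 32]
25. n13.env = 9  [terminal]
26. n14.env = 6  [terminal]
27. n12.key = 25  [B.wid + b₁.env + 15]
28. n10.sig = false  [A.mk > 25]
29. n10.wid = "mk"  ["mk"]
30. n15.val = true  [A₀.mk > 19]
31. n15.mk = -9  [-9]
32. n16.live = 5  [terminal]
33. n17.wid = 16  [A.mk * -1 + 7]
34. n17.hot = 12  [A.mk + c.live + 16]
35. n18.live = 14  [terminal]
36. n19.env = 6  [terminal]
37. n17.key = 7  [b.env + 1]
38. n20.wid = 21  [B₀.key + 14]
39. n20.hot = 20  [A.mk + 29]
40. n21.off = "yk"  [terminal]
41. n20.key = 7  [B.wid * -1 + 28]
42. n15.sig = false  [B₀.key > 7]
43. n15.wid = "yw"  ["yw"]
44. n22.env = 24  [A₀.mk * -1 + 44]
45. n23.off = "zy"  [terminal]
46. n24.val = false  [false]
47. n24.mk = 18  [18]
48. n25.off = 21  [terminal]
49. n26.off = 30  [terminal]
50. n24.sig = true  [not A.val]
51. n24.wid = "uy"  ["uy"]
52. n27.live = 6  [terminal]
53. n22.mk = false  [A.sig == false]
54. n22.pre = false  [not A.sig]
55. n9.sig = false  [S.pre == true]
56. n9.wid = "vr"  ["vr"]
57. n0.mk = true  [true]
58. n0.pre = false  [A.sig == true]

25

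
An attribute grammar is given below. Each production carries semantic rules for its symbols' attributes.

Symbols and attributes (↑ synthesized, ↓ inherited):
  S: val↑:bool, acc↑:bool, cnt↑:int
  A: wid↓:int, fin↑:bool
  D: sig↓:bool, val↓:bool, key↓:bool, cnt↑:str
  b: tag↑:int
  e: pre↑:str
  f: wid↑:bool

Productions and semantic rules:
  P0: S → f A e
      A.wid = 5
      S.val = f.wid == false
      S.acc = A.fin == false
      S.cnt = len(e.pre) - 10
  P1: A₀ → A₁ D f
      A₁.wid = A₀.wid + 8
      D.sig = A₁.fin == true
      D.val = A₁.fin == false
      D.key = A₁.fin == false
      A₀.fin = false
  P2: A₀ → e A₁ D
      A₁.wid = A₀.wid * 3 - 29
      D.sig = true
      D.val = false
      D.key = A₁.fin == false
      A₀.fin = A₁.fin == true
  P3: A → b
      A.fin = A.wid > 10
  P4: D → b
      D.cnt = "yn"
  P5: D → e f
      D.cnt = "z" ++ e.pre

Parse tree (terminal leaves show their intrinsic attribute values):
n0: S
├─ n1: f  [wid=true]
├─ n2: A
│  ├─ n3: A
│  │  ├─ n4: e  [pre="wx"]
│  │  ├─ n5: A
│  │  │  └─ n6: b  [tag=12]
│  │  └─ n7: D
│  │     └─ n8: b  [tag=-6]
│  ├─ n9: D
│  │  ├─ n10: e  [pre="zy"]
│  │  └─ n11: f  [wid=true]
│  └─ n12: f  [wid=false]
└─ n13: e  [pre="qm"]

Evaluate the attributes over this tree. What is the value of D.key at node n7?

1. n1.wid = true  [terminal]
2. n2.wid = 5  [5]
3. n3.wid = 13  [A₀.wid + 8]
4. n4.pre = "wx"  [terminal]
5. n5.wid = 10  [A₀.wid * 3 - 29]
6. n6.tag = 12  [terminal]
7. n5.fin = false  [A.wid > 10]
8. n7.sig = true  [true]
9. n7.val = false  [false]
10. n7.key = true  [A₁.fin == false]
11. n8.tag = -6  [terminal]
12. n7.cnt = "yn"  ["yn"]
13. n3.fin = false  [A₁.fin == true]
14. n9.sig = false  [A₁.fin == true]
15. n9.val = true  [A₁.fin == false]
16. n9.key = true  [A₁.fin == false]
17. n10.pre = "zy"  [terminal]
18. n11.wid = true  [terminal]
19. n9.cnt = "zzy"  ["z" ++ e.pre]
20. n12.wid = false  [terminal]
21. n2.fin = false  [false]
22. n13.pre = "qm"  [terminal]
23. n0.val = false  [f.wid == false]
24. n0.acc = true  [A.fin == false]
25. n0.cnt = -8  [len(e.pre) - 10]

true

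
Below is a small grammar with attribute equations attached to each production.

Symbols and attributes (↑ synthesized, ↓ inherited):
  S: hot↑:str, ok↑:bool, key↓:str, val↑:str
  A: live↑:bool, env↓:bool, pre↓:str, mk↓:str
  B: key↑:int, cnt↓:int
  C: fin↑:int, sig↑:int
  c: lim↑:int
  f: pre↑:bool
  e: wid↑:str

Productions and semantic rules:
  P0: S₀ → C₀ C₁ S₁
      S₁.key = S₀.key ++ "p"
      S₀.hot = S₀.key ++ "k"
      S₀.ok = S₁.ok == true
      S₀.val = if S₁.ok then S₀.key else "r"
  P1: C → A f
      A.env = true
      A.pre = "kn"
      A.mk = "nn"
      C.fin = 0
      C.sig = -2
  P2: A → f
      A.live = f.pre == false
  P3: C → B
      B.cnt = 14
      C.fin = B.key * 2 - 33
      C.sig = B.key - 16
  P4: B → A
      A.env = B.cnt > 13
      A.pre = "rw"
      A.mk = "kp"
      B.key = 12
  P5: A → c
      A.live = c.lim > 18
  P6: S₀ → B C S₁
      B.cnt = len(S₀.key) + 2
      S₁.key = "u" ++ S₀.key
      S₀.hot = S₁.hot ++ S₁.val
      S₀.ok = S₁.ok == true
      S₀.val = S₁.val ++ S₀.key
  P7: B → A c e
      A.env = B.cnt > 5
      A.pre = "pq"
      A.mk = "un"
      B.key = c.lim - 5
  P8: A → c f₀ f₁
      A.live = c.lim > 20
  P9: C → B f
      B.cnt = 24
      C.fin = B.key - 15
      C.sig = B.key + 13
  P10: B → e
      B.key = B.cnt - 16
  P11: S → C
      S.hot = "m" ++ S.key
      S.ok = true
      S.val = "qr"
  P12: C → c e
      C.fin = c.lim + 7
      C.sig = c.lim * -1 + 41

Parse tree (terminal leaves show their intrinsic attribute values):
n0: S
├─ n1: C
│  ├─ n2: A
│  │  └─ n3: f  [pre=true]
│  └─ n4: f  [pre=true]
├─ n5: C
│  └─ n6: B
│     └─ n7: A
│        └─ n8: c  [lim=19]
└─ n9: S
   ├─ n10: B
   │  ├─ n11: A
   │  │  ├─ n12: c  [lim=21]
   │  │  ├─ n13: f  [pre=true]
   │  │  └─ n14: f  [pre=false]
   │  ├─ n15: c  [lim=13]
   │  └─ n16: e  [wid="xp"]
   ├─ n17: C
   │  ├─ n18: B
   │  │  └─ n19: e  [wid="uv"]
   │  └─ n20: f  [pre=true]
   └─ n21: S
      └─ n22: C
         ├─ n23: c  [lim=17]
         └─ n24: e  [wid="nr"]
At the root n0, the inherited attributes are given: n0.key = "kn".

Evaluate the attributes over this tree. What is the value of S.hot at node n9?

"muknpqr"

1. n0.key = "kn"  [given at root]
2. n2.env = true  [true]
3. n2.pre = "kn"  ["kn"]
4. n2.mk = "nn"  ["nn"]
5. n3.pre = true  [terminal]
6. n2.live = false  [f.pre == false]
7. n4.pre = true  [terminal]
8. n1.fin = 0  [0]
9. n1.sig = -2  [-2]
10. n6.cnt = 14  [14]
11. n7.env = true  [B.cnt > 13]
12. n7.pre = "rw"  ["rw"]
13. n7.mk = "kp"  ["kp"]
14. n8.lim = 19  [terminal]
15. n7.live = true  [c.lim > 18]
16. n6.key = 12  [12]
17. n5.fin = -9  [B.key * 2 - 33]
18. n5.sig = -4  [B.key - 16]
19. n9.key = "knp"  [S₀.key ++ "p"]
20. n10.cnt = 5  [len(S₀.key) + 2]
21. n11.env = false  [B.cnt > 5]
22. n11.pre = "pq"  ["pq"]
23. n11.mk = "un"  ["un"]
24. n12.lim = 21  [terminal]
25. n13.pre = true  [terminal]
26. n14.pre = false  [terminal]
27. n11.live = true  [c.lim > 20]
28. n15.lim = 13  [terminal]
29. n16.wid = "xp"  [terminal]
30. n10.key = 8  [c.lim - 5]
31. n18.cnt = 24  [24]
32. n19.wid = "uv"  [terminal]
33. n18.key = 8  [B.cnt - 16]
34. n20.pre = true  [terminal]
35. n17.fin = -7  [B.key - 15]
36. n17.sig = 21  [B.key + 13]
37. n21.key = "uknp"  ["u" ++ S₀.key]
38. n23.lim = 17  [terminal]
39. n24.wid = "nr"  [terminal]
40. n22.fin = 24  [c.lim + 7]
41. n22.sig = 24  [c.lim * -1 + 41]
42. n21.hot = "muknp"  ["m" ++ S.key]
43. n21.ok = true  [true]
44. n21.val = "qr"  ["qr"]
45. n9.hot = "muknpqr"  [S₁.hot ++ S₁.val]
46. n9.ok = true  [S₁.ok == true]
47. n9.val = "qrknp"  [S₁.val ++ S₀.key]
48. n0.hot = "knk"  [S₀.key ++ "k"]
49. n0.ok = true  [S₁.ok == true]
50. n0.val = "kn"  [if S₁.ok then S₀.key else "r"]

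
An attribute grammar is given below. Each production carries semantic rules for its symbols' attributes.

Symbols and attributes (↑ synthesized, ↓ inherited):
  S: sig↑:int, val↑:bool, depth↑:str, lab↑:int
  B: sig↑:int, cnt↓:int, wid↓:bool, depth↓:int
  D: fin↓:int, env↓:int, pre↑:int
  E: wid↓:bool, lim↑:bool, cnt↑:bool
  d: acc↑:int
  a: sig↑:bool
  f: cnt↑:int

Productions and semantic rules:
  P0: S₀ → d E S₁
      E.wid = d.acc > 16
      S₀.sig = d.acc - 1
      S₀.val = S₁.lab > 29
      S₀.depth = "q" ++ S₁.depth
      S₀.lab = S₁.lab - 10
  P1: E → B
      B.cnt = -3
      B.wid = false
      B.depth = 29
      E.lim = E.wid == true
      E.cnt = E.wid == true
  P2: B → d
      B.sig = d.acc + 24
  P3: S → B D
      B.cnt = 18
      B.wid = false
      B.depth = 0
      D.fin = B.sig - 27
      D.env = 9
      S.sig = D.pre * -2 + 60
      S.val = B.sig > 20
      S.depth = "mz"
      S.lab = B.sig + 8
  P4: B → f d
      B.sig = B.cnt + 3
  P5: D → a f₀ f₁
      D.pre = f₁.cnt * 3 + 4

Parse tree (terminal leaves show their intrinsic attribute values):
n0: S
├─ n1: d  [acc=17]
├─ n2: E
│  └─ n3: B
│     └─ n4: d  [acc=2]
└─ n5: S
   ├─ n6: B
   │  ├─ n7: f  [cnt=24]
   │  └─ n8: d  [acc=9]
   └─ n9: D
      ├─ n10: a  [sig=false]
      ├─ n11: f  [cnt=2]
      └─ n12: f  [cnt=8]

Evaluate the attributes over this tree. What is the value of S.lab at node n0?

19

1. n1.acc = 17  [terminal]
2. n2.wid = true  [d.acc > 16]
3. n3.cnt = -3  [-3]
4. n3.wid = false  [false]
5. n3.depth = 29  [29]
6. n4.acc = 2  [terminal]
7. n3.sig = 26  [d.acc + 24]
8. n2.lim = true  [E.wid == true]
9. n2.cnt = true  [E.wid == true]
10. n6.cnt = 18  [18]
11. n6.wid = false  [false]
12. n6.depth = 0  [0]
13. n7.cnt = 24  [terminal]
14. n8.acc = 9  [terminal]
15. n6.sig = 21  [B.cnt + 3]
16. n9.fin = -6  [B.sig - 27]
17. n9.env = 9  [9]
18. n10.sig = false  [terminal]
19. n11.cnt = 2  [terminal]
20. n12.cnt = 8  [terminal]
21. n9.pre = 28  [f₁.cnt * 3 + 4]
22. n5.sig = 4  [D.pre * -2 + 60]
23. n5.val = true  [B.sig > 20]
24. n5.depth = "mz"  ["mz"]
25. n5.lab = 29  [B.sig + 8]
26. n0.sig = 16  [d.acc - 1]
27. n0.val = false  [S₁.lab > 29]
28. n0.depth = "qmz"  ["q" ++ S₁.depth]
29. n0.lab = 19  [S₁.lab - 10]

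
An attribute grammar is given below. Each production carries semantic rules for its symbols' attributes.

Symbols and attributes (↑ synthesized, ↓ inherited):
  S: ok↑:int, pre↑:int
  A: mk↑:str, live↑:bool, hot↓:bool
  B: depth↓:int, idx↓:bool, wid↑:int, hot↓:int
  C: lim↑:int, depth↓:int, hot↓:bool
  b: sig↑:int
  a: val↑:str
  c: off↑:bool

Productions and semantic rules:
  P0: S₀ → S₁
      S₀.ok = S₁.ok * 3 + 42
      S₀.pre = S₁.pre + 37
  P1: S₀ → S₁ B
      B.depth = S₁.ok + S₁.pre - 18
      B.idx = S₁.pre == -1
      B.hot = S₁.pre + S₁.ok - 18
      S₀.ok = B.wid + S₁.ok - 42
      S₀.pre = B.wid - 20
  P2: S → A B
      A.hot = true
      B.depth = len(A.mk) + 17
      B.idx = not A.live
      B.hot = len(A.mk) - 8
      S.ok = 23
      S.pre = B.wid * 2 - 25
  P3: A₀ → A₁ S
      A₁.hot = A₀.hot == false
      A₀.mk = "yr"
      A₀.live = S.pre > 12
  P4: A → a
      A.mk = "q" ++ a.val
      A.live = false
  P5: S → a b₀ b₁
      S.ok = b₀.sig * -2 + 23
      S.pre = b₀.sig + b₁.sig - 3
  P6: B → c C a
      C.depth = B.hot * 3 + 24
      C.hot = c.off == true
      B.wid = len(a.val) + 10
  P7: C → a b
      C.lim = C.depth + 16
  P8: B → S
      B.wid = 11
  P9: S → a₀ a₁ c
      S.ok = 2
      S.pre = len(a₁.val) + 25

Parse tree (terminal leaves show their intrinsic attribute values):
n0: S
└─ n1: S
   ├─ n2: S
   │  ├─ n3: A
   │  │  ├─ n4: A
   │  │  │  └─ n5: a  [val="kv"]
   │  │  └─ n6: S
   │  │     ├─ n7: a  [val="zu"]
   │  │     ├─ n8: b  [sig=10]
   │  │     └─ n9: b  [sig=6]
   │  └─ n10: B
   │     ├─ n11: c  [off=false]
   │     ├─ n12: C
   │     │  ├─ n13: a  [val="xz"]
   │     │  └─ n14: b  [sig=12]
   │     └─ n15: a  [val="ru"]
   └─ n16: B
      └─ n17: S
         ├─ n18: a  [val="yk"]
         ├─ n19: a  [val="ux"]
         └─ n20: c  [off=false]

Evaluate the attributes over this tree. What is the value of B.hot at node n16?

1. n3.hot = true  [true]
2. n4.hot = false  [A₀.hot == false]
3. n5.val = "kv"  [terminal]
4. n4.mk = "qkv"  ["q" ++ a.val]
5. n4.live = false  [false]
6. n7.val = "zu"  [terminal]
7. n8.sig = 10  [terminal]
8. n9.sig = 6  [terminal]
9. n6.ok = 3  [b₀.sig * -2 + 23]
10. n6.pre = 13  [b₀.sig + b₁.sig - 3]
11. n3.mk = "yr"  ["yr"]
12. n3.live = true  [S.pre > 12]
13. n10.depth = 19  [len(A.mk) + 17]
14. n10.idx = false  [not A.live]
15. n10.hot = -6  [len(A.mk) - 8]
16. n11.off = false  [terminal]
17. n12.depth = 6  [B.hot * 3 + 24]
18. n12.hot = false  [c.off == true]
19. n13.val = "xz"  [terminal]
20. n14.sig = 12  [terminal]
21. n12.lim = 22  [C.depth + 16]
22. n15.val = "ru"  [terminal]
23. n10.wid = 12  [len(a.val) + 10]
24. n2.ok = 23  [23]
25. n2.pre = -1  [B.wid * 2 - 25]
26. n16.depth = 4  [S₁.ok + S₁.pre - 18]
27. n16.idx = true  [S₁.pre == -1]
28. n16.hot = 4  [S₁.pre + S₁.ok - 18]
29. n18.val = "yk"  [terminal]
30. n19.val = "ux"  [terminal]
31. n20.off = false  [terminal]
32. n17.ok = 2  [2]
33. n17.pre = 27  [len(a₁.val) + 25]
34. n16.wid = 11  [11]
35. n1.ok = -8  [B.wid + S₁.ok - 42]
36. n1.pre = -9  [B.wid - 20]
37. n0.ok = 18  [S₁.ok * 3 + 42]
38. n0.pre = 28  [S₁.pre + 37]

4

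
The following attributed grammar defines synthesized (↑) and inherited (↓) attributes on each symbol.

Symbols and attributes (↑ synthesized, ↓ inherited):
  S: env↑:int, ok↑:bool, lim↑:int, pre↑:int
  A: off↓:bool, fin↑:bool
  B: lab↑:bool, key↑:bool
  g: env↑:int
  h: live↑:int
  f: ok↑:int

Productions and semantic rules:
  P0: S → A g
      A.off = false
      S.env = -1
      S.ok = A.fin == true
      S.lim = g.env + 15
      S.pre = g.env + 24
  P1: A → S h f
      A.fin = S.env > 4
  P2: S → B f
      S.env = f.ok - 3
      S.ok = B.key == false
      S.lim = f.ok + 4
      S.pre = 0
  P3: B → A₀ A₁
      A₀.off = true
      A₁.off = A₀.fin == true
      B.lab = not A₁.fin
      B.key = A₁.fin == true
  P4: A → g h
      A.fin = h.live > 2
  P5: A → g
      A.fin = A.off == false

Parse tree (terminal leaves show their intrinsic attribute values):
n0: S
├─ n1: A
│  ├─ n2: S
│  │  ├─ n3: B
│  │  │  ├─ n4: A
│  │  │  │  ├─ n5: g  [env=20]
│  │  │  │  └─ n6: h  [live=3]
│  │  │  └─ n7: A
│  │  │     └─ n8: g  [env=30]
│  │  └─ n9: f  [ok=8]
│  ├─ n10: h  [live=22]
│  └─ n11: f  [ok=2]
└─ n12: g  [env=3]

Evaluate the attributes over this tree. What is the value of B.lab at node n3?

true

1. n1.off = false  [false]
2. n4.off = true  [true]
3. n5.env = 20  [terminal]
4. n6.live = 3  [terminal]
5. n4.fin = true  [h.live > 2]
6. n7.off = true  [A₀.fin == true]
7. n8.env = 30  [terminal]
8. n7.fin = false  [A.off == false]
9. n3.lab = true  [not A₁.fin]
10. n3.key = false  [A₁.fin == true]
11. n9.ok = 8  [terminal]
12. n2.env = 5  [f.ok - 3]
13. n2.ok = true  [B.key == false]
14. n2.lim = 12  [f.ok + 4]
15. n2.pre = 0  [0]
16. n10.live = 22  [terminal]
17. n11.ok = 2  [terminal]
18. n1.fin = true  [S.env > 4]
19. n12.env = 3  [terminal]
20. n0.env = -1  [-1]
21. n0.ok = true  [A.fin == true]
22. n0.lim = 18  [g.env + 15]
23. n0.pre = 27  [g.env + 24]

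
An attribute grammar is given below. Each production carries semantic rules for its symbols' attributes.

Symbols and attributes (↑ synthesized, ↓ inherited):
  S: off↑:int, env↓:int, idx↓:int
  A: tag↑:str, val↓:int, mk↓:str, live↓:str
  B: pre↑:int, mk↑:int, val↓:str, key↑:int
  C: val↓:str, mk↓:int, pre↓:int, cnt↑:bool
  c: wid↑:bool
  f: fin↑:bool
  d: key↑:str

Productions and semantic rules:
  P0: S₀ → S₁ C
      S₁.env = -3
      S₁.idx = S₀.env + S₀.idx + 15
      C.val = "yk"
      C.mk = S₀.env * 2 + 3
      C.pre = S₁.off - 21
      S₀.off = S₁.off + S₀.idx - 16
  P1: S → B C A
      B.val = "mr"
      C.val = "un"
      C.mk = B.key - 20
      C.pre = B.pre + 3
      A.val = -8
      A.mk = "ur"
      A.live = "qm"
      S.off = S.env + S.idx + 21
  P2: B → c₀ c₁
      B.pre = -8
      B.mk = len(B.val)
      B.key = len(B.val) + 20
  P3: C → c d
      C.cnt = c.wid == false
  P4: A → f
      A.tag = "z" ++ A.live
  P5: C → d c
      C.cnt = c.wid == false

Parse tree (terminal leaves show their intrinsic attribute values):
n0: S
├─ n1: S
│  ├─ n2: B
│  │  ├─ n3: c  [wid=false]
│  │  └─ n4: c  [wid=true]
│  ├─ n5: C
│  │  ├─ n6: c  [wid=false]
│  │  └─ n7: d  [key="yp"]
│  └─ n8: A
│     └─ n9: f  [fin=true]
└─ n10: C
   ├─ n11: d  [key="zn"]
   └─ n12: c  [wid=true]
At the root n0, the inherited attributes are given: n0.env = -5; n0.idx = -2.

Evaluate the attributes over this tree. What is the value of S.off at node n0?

1. n0.env = -5  [given at root]
2. n0.idx = -2  [given at root]
3. n1.env = -3  [-3]
4. n1.idx = 8  [S₀.env + S₀.idx + 15]
5. n2.val = "mr"  ["mr"]
6. n3.wid = false  [terminal]
7. n4.wid = true  [terminal]
8. n2.pre = -8  [-8]
9. n2.mk = 2  [len(B.val)]
10. n2.key = 22  [len(B.val) + 20]
11. n5.val = "un"  ["un"]
12. n5.mk = 2  [B.key - 20]
13. n5.pre = -5  [B.pre + 3]
14. n6.wid = false  [terminal]
15. n7.key = "yp"  [terminal]
16. n5.cnt = true  [c.wid == false]
17. n8.val = -8  [-8]
18. n8.mk = "ur"  ["ur"]
19. n8.live = "qm"  ["qm"]
20. n9.fin = true  [terminal]
21. n8.tag = "zqm"  ["z" ++ A.live]
22. n1.off = 26  [S.env + S.idx + 21]
23. n10.val = "yk"  ["yk"]
24. n10.mk = -7  [S₀.env * 2 + 3]
25. n10.pre = 5  [S₁.off - 21]
26. n11.key = "zn"  [terminal]
27. n12.wid = true  [terminal]
28. n10.cnt = false  [c.wid == false]
29. n0.off = 8  [S₁.off + S₀.idx - 16]

8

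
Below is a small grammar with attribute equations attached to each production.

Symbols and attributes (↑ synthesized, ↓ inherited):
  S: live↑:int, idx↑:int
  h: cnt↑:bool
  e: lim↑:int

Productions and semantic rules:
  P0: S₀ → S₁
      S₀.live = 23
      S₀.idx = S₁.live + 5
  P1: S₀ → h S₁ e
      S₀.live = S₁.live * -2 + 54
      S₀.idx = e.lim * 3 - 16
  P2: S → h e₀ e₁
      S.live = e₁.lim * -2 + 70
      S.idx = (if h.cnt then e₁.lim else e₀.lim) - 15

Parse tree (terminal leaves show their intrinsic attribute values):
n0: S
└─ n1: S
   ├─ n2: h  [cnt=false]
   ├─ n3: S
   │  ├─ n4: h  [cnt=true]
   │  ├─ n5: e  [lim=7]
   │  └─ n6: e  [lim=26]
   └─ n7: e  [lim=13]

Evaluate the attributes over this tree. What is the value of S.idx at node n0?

1. n2.cnt = false  [terminal]
2. n4.cnt = true  [terminal]
3. n5.lim = 7  [terminal]
4. n6.lim = 26  [terminal]
5. n3.live = 18  [e₁.lim * -2 + 70]
6. n3.idx = 11  [(if h.cnt then e₁.lim else e₀.lim) - 15]
7. n7.lim = 13  [terminal]
8. n1.live = 18  [S₁.live * -2 + 54]
9. n1.idx = 23  [e.lim * 3 - 16]
10. n0.live = 23  [23]
11. n0.idx = 23  [S₁.live + 5]

23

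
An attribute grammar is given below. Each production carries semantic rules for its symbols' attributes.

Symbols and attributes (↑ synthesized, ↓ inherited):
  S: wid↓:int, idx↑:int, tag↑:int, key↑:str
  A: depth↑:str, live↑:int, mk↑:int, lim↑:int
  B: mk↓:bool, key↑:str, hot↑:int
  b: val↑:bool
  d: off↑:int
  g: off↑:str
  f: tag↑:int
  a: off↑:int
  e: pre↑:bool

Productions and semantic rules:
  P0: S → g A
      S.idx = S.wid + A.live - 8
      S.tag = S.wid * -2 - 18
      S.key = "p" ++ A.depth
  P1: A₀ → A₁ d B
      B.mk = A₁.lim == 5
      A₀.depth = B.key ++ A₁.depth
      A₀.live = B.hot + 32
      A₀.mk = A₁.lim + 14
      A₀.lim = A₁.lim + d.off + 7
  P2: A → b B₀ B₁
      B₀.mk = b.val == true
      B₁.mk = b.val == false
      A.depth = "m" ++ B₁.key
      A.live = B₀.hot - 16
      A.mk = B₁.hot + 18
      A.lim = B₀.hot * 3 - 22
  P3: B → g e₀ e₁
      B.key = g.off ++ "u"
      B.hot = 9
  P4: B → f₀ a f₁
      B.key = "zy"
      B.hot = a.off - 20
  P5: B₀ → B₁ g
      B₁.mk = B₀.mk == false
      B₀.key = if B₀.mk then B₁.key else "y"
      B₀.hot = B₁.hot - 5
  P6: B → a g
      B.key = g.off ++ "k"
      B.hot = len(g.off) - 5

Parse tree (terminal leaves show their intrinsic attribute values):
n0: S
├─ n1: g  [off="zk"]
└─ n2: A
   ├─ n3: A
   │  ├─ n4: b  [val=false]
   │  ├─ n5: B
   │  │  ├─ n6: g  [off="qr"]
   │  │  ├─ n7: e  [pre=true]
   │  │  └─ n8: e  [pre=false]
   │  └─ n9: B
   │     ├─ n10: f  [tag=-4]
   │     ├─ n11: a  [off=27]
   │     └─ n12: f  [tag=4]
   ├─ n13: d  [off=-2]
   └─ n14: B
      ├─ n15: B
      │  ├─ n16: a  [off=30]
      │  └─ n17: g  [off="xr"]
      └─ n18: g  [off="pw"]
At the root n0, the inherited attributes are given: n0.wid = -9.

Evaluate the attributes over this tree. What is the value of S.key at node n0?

"pxrkmzy"

1. n0.wid = -9  [given at root]
2. n1.off = "zk"  [terminal]
3. n4.val = false  [terminal]
4. n5.mk = false  [b.val == true]
5. n6.off = "qr"  [terminal]
6. n7.pre = true  [terminal]
7. n8.pre = false  [terminal]
8. n5.key = "qru"  [g.off ++ "u"]
9. n5.hot = 9  [9]
10. n9.mk = true  [b.val == false]
11. n10.tag = -4  [terminal]
12. n11.off = 27  [terminal]
13. n12.tag = 4  [terminal]
14. n9.key = "zy"  ["zy"]
15. n9.hot = 7  [a.off - 20]
16. n3.depth = "mzy"  ["m" ++ B₁.key]
17. n3.live = -7  [B₀.hot - 16]
18. n3.mk = 25  [B₁.hot + 18]
19. n3.lim = 5  [B₀.hot * 3 - 22]
20. n13.off = -2  [terminal]
21. n14.mk = true  [A₁.lim == 5]
22. n15.mk = false  [B₀.mk == false]
23. n16.off = 30  [terminal]
24. n17.off = "xr"  [terminal]
25. n15.key = "xrk"  [g.off ++ "k"]
26. n15.hot = -3  [len(g.off) - 5]
27. n18.off = "pw"  [terminal]
28. n14.key = "xrk"  [if B₀.mk then B₁.key else "y"]
29. n14.hot = -8  [B₁.hot - 5]
30. n2.depth = "xrkmzy"  [B.key ++ A₁.depth]
31. n2.live = 24  [B.hot + 32]
32. n2.mk = 19  [A₁.lim + 14]
33. n2.lim = 10  [A₁.lim + d.off + 7]
34. n0.idx = 7  [S.wid + A.live - 8]
35. n0.tag = 0  [S.wid * -2 - 18]
36. n0.key = "pxrkmzy"  ["p" ++ A.depth]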